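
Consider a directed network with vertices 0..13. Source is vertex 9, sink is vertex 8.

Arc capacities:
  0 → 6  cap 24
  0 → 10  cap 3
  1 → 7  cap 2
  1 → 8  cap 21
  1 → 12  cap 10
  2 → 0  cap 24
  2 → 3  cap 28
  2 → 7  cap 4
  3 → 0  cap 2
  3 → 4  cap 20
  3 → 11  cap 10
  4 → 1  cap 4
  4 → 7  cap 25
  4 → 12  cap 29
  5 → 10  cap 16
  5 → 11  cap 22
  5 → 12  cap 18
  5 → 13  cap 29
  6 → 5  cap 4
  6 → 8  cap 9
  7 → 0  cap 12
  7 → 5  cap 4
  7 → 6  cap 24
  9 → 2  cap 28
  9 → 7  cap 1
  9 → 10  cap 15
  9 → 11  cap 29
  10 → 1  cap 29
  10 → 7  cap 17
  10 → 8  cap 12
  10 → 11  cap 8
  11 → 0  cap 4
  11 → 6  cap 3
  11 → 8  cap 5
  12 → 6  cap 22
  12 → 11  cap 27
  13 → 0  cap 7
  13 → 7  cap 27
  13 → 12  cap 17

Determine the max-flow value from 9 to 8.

augment #1: 9→10→8 bottleneck 12, total now 12
augment #2: 9→11→8 bottleneck 5, total now 17
augment #3: 9→7→6→8 bottleneck 1, total now 18
augment #4: 9→10→1→8 bottleneck 3, total now 21
augment #5: 9→11→6→8 bottleneck 3, total now 24
augment #6: 9→2→0→6→8 bottleneck 5, total now 29
augment #7: 9→2→0→10→1→8 bottleneck 3, total now 32
augment #8: 9→2→3→4→1→8 bottleneck 4, total now 36
augment #9: 9→2→7→5→10→1→8 bottleneck 4, total now 40
augment #10: 9→2→0→6→5→10→1→8 bottleneck 4, total now 44

Maximum flow value: 44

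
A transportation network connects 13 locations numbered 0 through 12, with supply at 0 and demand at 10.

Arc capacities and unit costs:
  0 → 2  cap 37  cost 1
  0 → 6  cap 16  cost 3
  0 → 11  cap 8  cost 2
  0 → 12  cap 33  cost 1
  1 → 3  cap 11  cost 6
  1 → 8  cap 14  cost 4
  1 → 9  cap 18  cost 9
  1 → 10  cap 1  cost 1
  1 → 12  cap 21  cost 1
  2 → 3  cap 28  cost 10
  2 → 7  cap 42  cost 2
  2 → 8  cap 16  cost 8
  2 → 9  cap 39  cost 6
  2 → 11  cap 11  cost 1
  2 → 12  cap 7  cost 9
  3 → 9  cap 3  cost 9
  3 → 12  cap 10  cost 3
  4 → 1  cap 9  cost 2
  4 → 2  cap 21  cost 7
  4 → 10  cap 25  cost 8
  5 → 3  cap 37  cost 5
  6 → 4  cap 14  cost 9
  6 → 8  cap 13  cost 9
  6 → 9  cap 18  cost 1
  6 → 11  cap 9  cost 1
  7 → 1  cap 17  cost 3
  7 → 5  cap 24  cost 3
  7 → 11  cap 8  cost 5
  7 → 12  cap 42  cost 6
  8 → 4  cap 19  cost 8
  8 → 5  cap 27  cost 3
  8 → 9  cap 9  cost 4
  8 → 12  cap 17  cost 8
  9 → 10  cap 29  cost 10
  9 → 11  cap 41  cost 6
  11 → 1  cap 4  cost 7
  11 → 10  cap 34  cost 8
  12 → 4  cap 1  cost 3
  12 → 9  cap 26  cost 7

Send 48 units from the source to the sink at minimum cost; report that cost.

shortest-cost path #1: 0→2→7→1→10 push 1 @ unit cost 7 (adds 7)
shortest-cost path #2: 0→11→10 push 8 @ unit cost 10 (adds 80)
shortest-cost path #3: 0→2→11→10 push 11 @ unit cost 10 (adds 110)
shortest-cost path #4: 0→6→11→10 push 9 @ unit cost 12 (adds 108)
shortest-cost path #5: 0→12→4→10 push 1 @ unit cost 12 (adds 12)
shortest-cost path #6: 0→6→9→10 push 7 @ unit cost 14 (adds 98)
shortest-cost path #7: 0→2→7→11→10 push 6 @ unit cost 16 (adds 96)
shortest-cost path #8: 0→2→9→10 push 5 @ unit cost 17 (adds 85)
total cost = 596

Minimum cost for 48 units: 596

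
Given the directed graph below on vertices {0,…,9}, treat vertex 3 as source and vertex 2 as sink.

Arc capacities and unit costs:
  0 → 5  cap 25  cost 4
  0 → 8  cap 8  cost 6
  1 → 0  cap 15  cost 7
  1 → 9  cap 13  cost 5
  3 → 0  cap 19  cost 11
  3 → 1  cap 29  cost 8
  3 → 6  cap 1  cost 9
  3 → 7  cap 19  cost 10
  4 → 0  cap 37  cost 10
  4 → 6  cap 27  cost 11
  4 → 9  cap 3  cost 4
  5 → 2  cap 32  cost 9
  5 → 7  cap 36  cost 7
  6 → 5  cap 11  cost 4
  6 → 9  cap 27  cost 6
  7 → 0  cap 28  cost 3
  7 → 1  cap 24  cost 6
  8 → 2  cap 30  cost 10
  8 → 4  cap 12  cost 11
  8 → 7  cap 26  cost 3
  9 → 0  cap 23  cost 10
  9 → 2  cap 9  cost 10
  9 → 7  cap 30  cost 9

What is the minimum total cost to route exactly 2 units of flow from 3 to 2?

Minimum cost for 2 units: 45

shortest-cost path #1: 3→6→5→2 push 1 @ unit cost 22 (adds 22)
shortest-cost path #2: 3→1→9→2 push 1 @ unit cost 23 (adds 23)
total cost = 45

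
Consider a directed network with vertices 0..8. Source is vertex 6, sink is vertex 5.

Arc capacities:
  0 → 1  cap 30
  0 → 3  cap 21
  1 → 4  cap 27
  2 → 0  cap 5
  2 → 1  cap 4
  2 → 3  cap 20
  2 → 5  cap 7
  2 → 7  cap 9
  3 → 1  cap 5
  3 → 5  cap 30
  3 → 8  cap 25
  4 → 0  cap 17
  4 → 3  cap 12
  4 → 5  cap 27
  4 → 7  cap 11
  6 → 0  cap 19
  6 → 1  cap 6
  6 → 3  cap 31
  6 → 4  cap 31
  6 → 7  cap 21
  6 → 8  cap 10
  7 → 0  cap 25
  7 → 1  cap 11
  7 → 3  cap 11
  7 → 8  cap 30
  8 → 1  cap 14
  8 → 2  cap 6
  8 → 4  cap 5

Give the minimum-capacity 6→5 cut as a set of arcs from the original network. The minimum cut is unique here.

augment #1: 6→3→5 push 30
augment #2: 6→4→5 push 27
augment #3: 6→8→2→5 push 6
max flow = 63; residual-reachable set from 6 gives S-side
cut edges (S→T): {(3,5), (4,5), (8,2)} total cap 63

Min-cut arcs: {(3,5), (4,5), (8,2)} (total capacity 63)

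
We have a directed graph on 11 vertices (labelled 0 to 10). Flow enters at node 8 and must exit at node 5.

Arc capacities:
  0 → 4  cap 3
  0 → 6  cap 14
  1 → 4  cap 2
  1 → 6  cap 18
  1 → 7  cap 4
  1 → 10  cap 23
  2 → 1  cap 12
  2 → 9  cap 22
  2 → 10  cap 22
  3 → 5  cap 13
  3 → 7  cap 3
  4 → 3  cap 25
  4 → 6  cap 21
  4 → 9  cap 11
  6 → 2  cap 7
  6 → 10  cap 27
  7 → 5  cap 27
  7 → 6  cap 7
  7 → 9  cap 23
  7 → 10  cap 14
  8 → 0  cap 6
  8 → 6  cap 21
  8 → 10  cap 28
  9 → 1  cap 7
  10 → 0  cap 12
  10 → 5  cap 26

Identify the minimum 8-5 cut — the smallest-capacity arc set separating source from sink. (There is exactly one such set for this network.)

Min-cut arcs: {(0,4), (1,4), (1,7), (10,5)} (total capacity 35)

augment #1: 8→10→5 push 26
augment #2: 8→0→4→3→5 push 3
augment #3: 8→6→2→1→7→5 push 4
augment #4: 8→6→2→1→4→3→5 push 2
max flow = 35; residual-reachable set from 8 gives S-side
cut edges (S→T): {(0,4), (1,4), (1,7), (10,5)} total cap 35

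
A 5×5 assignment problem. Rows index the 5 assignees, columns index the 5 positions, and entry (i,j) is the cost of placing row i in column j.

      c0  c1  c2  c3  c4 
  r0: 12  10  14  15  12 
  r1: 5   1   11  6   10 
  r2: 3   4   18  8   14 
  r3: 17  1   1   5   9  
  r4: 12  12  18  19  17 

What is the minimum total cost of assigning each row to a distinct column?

Minimum assignment cost: 34

one of 2 optimal assignments: row0→col4 (cost 12), row1→col1 (cost 1), row2→col3 (cost 8), row3→col2 (cost 1), row4→col0 (cost 12)
total = 12 + 1 + 8 + 1 + 12 = 34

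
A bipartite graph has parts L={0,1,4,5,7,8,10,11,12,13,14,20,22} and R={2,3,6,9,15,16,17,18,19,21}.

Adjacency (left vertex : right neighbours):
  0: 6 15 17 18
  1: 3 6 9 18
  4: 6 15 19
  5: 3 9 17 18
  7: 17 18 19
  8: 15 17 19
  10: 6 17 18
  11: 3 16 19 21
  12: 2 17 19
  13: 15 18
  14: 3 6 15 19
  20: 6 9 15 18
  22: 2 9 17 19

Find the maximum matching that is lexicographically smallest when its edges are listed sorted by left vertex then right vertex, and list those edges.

|M| = 9 (so the lex-smallest maximum matching has 9 edges)
process left vertices in ascending order; for each, take the smallest-labelled available neighbour that still permits 9 edges overall, or leave it unmatched if none does
lex-smallest matching: {0-6, 1-3, 4-15, 5-9, 7-17, 8-19, 10-18, 11-16, 12-2}

Lex-smallest maximum matching: {(0,6), (1,3), (4,15), (5,9), (7,17), (8,19), (10,18), (11,16), (12,2)}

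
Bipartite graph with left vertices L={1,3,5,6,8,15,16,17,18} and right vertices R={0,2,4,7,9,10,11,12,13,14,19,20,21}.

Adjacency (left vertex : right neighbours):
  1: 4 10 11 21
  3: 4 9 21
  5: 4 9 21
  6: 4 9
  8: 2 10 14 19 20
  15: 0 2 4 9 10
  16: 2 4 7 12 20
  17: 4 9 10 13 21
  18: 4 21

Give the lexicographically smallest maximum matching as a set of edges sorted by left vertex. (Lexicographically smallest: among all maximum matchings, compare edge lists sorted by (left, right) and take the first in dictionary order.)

Lex-smallest maximum matching: {(1,10), (3,4), (5,9), (8,2), (15,0), (16,7), (17,13), (18,21)}

|M| = 8 (so the lex-smallest maximum matching has 8 edges)
process left vertices in ascending order; for each, take the smallest-labelled available neighbour that still permits 8 edges overall, or leave it unmatched if none does
lex-smallest matching: {1-10, 3-4, 5-9, 8-2, 15-0, 16-7, 17-13, 18-21}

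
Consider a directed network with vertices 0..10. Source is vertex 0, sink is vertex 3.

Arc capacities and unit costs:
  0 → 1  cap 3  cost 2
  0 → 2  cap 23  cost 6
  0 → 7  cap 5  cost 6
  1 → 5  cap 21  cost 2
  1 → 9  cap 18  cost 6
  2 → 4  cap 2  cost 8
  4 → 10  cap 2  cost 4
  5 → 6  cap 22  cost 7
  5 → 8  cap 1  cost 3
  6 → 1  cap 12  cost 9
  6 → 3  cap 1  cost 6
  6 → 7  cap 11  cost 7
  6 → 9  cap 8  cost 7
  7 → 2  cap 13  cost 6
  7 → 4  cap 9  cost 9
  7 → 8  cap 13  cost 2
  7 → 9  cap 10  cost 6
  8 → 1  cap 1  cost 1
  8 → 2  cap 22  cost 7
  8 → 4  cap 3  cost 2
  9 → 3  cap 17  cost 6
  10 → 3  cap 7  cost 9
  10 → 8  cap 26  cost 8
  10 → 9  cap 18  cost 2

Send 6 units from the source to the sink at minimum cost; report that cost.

shortest-cost path #1: 0→1→9→3 push 3 @ unit cost 14 (adds 42)
shortest-cost path #2: 0→7→9→3 push 3 @ unit cost 18 (adds 54)
total cost = 96

Minimum cost for 6 units: 96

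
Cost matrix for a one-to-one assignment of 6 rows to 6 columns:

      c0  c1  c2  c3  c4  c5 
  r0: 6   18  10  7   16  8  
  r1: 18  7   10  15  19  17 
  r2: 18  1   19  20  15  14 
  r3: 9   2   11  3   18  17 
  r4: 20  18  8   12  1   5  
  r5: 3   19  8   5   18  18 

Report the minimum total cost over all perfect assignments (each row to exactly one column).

optimal assignment: row0→col5 (cost 8), row1→col2 (cost 10), row2→col1 (cost 1), row3→col3 (cost 3), row4→col4 (cost 1), row5→col0 (cost 3)
total = 8 + 10 + 1 + 3 + 1 + 3 = 26

Minimum assignment cost: 26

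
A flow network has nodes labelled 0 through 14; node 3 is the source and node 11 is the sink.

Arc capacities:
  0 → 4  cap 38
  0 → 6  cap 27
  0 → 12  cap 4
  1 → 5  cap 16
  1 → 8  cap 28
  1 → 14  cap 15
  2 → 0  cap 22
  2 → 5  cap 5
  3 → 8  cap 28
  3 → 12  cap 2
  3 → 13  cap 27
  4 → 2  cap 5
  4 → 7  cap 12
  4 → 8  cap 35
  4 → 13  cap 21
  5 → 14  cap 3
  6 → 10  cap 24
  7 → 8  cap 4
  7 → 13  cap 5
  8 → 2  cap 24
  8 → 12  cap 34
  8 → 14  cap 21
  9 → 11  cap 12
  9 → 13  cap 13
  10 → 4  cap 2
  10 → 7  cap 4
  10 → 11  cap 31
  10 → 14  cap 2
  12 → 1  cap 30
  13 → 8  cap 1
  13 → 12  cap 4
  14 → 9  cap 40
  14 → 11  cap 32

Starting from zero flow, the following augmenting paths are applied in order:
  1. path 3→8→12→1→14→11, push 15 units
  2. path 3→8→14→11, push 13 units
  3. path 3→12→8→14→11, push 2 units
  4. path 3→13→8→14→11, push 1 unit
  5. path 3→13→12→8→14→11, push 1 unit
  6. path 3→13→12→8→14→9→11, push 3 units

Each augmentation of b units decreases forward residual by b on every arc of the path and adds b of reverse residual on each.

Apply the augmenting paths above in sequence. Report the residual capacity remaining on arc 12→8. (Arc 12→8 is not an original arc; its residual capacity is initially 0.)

Residual capacity of (12,8): 9

after path 1 (3→8→12→1→14→11, push 15): res(12,8)=15
after path 2 (3→8→14→11, push 13): res(12,8)=15
after path 3 (3→12→8→14→11, push 2): res(12,8)=13
after path 4 (3→13→8→14→11, push 1): res(12,8)=13
after path 5 (3→13→12→8→14→11, push 1): res(12,8)=12
after path 6 (3→13→12→8→14→9→11, push 3): res(12,8)=9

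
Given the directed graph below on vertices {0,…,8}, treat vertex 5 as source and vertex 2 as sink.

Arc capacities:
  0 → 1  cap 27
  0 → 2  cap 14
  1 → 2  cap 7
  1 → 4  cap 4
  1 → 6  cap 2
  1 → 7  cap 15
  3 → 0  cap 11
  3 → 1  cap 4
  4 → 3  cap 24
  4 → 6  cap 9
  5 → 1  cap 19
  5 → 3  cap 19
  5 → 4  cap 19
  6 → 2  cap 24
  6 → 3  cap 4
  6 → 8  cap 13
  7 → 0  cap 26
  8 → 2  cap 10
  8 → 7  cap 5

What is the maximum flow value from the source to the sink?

augment #1: 5→1→2 bottleneck 7, total now 7
augment #2: 5→1→6→2 bottleneck 2, total now 9
augment #3: 5→3→0→2 bottleneck 11, total now 20
augment #4: 5→4→6→2 bottleneck 9, total now 29
augment #5: 5→1→7→0→2 bottleneck 3, total now 32

Maximum flow value: 32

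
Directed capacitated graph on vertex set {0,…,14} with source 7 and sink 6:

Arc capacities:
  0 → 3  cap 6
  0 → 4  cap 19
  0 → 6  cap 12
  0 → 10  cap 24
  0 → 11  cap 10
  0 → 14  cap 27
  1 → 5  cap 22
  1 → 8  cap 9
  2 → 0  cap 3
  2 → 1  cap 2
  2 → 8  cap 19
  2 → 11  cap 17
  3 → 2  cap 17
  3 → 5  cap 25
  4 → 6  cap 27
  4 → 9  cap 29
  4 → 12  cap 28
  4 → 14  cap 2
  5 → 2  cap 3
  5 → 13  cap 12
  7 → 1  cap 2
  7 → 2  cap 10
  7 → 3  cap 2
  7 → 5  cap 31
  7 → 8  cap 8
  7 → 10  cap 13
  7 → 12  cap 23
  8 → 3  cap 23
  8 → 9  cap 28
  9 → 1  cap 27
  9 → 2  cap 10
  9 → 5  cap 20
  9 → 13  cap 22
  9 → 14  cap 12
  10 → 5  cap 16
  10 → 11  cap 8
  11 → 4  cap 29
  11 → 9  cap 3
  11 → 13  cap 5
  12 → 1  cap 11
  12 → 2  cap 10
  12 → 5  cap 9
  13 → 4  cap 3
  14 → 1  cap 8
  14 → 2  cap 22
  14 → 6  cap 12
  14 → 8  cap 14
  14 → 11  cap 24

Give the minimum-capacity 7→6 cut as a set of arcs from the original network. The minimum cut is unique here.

Min-cut arcs: {(2,0), (4,6), (14,6)} (total capacity 42)

augment #1: 7→2→0→6 push 3
augment #2: 7→2→11→4→6 push 7
augment #3: 7→5→13→4→6 push 3
augment #4: 7→8→9→14→6 push 8
augment #5: 7→10→11→4→6 push 8
augment #6: 7→1→8→9→14→6 push 2
augment #7: 7→3→2→11→4→6 push 2
augment #8: 7→5→2→11→4→6 push 3
augment #9: 7→12→2→11→4→6 push 4
augment #10: 7→12→1→8→9→14→6 push 2
max flow = 42; residual-reachable set from 7 gives S-side
cut edges (S→T): {(2,0), (4,6), (14,6)} total cap 42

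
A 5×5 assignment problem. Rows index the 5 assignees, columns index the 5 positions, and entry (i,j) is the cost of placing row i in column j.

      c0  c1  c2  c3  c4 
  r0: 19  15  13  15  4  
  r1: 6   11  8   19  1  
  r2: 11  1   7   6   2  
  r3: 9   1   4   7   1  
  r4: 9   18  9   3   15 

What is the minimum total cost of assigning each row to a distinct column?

Minimum assignment cost: 18

optimal assignment: row0→col4 (cost 4), row1→col0 (cost 6), row2→col1 (cost 1), row3→col2 (cost 4), row4→col3 (cost 3)
total = 4 + 6 + 1 + 4 + 3 = 18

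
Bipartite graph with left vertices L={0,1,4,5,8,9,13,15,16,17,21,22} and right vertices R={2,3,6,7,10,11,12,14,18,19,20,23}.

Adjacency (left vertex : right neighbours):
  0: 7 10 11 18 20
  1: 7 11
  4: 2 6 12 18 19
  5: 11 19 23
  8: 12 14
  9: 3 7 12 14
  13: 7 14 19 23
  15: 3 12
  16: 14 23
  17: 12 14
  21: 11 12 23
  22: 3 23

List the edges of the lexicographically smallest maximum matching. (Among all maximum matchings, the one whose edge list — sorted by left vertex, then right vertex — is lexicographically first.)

Lex-smallest maximum matching: {(0,10), (1,7), (4,2), (5,11), (8,12), (9,3), (13,19), (16,14), (21,23)}

|M| = 9 (so the lex-smallest maximum matching has 9 edges)
process left vertices in ascending order; for each, take the smallest-labelled available neighbour that still permits 9 edges overall, or leave it unmatched if none does
lex-smallest matching: {0-10, 1-7, 4-2, 5-11, 8-12, 9-3, 13-19, 16-14, 21-23}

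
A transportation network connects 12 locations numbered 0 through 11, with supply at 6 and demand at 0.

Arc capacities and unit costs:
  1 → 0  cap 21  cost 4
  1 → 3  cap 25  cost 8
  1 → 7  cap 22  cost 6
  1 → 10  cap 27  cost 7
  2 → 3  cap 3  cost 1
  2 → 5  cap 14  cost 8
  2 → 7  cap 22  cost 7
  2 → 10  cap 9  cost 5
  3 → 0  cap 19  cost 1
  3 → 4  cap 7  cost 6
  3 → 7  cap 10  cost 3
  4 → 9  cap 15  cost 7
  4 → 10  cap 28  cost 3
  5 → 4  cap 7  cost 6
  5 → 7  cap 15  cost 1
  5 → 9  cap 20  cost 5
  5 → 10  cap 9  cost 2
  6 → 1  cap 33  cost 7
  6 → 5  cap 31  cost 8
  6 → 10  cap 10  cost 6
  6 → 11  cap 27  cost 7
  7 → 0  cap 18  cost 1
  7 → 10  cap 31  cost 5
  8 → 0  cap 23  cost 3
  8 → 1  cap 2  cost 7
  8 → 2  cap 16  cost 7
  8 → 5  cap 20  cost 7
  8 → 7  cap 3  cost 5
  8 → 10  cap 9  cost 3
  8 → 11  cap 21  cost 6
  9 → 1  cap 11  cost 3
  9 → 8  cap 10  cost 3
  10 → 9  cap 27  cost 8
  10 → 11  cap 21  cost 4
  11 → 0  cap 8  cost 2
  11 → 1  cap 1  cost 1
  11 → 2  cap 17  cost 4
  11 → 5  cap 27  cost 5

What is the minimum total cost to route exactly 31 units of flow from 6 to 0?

shortest-cost path #1: 6→11→0 push 8 @ unit cost 9 (adds 72)
shortest-cost path #2: 6→5→7→0 push 15 @ unit cost 10 (adds 150)
shortest-cost path #3: 6→1→0 push 8 @ unit cost 11 (adds 88)
total cost = 310

Minimum cost for 31 units: 310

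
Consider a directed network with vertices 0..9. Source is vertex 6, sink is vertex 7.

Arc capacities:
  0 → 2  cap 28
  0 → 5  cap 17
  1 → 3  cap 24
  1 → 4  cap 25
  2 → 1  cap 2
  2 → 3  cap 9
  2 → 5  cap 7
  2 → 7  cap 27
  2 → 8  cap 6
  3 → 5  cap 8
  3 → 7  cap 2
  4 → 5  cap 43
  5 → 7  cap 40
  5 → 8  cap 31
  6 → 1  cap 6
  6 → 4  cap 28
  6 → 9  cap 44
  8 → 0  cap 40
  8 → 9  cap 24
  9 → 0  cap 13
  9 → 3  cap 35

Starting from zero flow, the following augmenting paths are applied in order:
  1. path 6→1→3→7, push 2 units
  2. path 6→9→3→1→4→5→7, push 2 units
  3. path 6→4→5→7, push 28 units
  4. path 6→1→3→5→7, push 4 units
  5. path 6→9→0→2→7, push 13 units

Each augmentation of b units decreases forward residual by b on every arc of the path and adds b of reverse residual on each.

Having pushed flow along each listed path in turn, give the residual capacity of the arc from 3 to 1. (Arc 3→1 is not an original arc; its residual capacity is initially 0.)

after path 1 (6→1→3→7, push 2): res(3,1)=2
after path 2 (6→9→3→1→4→5→7, push 2): res(3,1)=0
after path 3 (6→4→5→7, push 28): res(3,1)=0
after path 4 (6→1→3→5→7, push 4): res(3,1)=4
after path 5 (6→9→0→2→7, push 13): res(3,1)=4

Residual capacity of (3,1): 4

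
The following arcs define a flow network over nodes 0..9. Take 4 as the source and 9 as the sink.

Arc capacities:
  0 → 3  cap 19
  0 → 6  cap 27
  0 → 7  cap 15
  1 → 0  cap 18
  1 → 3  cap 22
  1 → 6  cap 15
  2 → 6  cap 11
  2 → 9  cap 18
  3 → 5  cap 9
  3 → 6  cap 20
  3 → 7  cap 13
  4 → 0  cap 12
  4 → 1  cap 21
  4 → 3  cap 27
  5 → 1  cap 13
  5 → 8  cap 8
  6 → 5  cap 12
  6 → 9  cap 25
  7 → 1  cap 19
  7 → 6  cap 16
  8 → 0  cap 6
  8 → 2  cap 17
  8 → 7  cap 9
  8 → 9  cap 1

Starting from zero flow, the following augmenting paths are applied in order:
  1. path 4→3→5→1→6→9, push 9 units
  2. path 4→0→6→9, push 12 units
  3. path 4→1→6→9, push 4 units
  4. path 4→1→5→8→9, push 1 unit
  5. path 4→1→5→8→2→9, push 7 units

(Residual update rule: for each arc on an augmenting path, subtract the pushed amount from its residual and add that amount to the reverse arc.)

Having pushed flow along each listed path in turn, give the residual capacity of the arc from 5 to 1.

Residual capacity of (5,1): 12

after path 1 (4→3→5→1→6→9, push 9): res(5,1)=4
after path 2 (4→0→6→9, push 12): res(5,1)=4
after path 3 (4→1→6→9, push 4): res(5,1)=4
after path 4 (4→1→5→8→9, push 1): res(5,1)=5
after path 5 (4→1→5→8→2→9, push 7): res(5,1)=12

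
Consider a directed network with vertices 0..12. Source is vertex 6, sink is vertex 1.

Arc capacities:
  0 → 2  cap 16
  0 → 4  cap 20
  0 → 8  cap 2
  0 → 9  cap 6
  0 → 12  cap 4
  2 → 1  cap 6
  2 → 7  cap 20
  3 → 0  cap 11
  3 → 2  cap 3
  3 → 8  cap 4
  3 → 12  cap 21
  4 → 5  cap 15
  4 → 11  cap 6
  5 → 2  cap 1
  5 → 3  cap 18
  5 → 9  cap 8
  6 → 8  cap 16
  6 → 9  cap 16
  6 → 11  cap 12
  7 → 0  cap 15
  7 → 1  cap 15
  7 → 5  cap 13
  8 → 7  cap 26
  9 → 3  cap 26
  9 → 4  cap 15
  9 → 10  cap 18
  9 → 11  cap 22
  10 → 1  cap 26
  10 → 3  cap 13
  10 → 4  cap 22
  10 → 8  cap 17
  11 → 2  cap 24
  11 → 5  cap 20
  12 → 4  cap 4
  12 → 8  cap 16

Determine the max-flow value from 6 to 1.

augment #1: 6→8→7→1 bottleneck 15, total now 15
augment #2: 6→9→10→1 bottleneck 16, total now 31
augment #3: 6→11→2→1 bottleneck 6, total now 37
augment #4: 6→11→5→9→10→1 bottleneck 2, total now 39

Maximum flow value: 39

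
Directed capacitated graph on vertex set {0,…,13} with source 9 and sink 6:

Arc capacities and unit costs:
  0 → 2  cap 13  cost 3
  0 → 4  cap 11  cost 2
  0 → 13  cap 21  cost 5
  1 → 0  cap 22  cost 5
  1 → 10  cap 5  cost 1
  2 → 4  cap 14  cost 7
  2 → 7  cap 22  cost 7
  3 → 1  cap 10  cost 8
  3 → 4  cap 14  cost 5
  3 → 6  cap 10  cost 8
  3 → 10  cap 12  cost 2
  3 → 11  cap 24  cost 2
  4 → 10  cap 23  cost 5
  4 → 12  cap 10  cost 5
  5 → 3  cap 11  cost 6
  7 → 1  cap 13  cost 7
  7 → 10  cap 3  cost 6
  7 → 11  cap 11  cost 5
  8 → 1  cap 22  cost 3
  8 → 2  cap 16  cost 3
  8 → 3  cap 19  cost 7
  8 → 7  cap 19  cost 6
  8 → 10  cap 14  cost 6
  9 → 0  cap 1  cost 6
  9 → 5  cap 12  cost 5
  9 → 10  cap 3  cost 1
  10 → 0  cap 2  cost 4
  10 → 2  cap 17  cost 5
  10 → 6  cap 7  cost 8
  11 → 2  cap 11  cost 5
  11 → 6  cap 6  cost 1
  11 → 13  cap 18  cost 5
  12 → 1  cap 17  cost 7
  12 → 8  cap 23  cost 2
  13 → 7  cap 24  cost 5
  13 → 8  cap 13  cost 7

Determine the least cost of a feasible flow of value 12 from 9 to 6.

Minimum cost for 12 units: 168

shortest-cost path #1: 9→10→6 push 3 @ unit cost 9 (adds 27)
shortest-cost path #2: 9→5→3→11→6 push 6 @ unit cost 14 (adds 84)
shortest-cost path #3: 9→5→3→6 push 3 @ unit cost 19 (adds 57)
total cost = 168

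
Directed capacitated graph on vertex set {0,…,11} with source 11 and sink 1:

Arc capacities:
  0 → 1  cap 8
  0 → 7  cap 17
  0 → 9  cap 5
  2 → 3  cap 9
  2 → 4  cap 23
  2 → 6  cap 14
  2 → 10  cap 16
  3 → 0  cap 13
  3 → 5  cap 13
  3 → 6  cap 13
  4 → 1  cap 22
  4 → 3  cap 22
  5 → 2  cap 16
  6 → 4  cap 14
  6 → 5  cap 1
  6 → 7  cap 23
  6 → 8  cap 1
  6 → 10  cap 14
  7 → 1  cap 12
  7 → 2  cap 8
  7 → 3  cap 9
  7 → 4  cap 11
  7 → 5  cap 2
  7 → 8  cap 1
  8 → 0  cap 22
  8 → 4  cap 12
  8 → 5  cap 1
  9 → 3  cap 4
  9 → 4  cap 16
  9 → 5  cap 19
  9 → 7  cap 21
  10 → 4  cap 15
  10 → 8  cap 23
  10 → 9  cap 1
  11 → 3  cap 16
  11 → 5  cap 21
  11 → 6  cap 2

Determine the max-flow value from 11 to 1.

Maximum flow value: 34

augment #1: 11→3→0→1 bottleneck 8, total now 8
augment #2: 11→6→4→1 bottleneck 2, total now 10
augment #3: 11→3→0→7→1 bottleneck 5, total now 15
augment #4: 11→3→6→4→1 bottleneck 3, total now 18
augment #5: 11→5→2→4→1 bottleneck 16, total now 34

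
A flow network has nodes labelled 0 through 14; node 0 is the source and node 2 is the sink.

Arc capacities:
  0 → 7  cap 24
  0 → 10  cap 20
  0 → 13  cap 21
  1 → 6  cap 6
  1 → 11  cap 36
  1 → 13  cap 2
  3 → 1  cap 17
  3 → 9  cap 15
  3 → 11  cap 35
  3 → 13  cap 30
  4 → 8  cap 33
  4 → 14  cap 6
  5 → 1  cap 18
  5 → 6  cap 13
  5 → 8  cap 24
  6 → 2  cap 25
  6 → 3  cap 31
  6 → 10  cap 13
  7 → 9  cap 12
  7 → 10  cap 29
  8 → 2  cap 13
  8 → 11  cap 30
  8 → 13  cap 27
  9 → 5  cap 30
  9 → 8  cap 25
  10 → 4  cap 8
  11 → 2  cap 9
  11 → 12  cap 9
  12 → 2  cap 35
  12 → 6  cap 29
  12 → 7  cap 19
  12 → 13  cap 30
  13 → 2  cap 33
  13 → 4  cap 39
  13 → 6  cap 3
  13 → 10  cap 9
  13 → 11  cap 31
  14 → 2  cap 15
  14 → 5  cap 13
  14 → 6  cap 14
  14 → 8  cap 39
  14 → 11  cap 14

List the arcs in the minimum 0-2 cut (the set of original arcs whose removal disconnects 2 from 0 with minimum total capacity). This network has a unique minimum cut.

augment #1: 0→13→2 push 21
augment #2: 0→7→9→8→2 push 12
augment #3: 0→10→4→8→2 push 1
augment #4: 0→10→4→14→2 push 6
augment #5: 0→10→4→8→11→2 push 1
max flow = 41; residual-reachable set from 0 gives S-side
cut edges (S→T): {(0,13), (7,9), (10,4)} total cap 41

Min-cut arcs: {(0,13), (7,9), (10,4)} (total capacity 41)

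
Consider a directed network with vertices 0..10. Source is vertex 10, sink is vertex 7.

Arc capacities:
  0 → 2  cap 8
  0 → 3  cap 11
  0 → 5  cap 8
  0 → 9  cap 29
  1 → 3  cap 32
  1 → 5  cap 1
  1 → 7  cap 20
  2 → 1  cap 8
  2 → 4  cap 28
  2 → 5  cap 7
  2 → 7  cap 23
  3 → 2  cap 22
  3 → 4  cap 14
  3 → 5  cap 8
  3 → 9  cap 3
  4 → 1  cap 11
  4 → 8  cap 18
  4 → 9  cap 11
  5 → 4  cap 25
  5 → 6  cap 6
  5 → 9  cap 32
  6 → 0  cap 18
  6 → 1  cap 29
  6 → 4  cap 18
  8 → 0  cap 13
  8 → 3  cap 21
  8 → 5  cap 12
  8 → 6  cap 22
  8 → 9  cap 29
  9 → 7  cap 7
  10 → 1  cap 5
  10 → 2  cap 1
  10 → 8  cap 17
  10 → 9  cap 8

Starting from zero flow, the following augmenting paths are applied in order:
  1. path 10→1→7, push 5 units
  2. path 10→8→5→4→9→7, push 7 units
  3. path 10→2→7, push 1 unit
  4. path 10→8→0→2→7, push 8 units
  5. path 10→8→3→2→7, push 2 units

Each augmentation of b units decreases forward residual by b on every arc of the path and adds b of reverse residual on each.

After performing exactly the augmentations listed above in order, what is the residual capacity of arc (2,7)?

Residual capacity of (2,7): 12

after path 1 (10→1→7, push 5): res(2,7)=23
after path 2 (10→8→5→4→9→7, push 7): res(2,7)=23
after path 3 (10→2→7, push 1): res(2,7)=22
after path 4 (10→8→0→2→7, push 8): res(2,7)=14
after path 5 (10→8→3→2→7, push 2): res(2,7)=12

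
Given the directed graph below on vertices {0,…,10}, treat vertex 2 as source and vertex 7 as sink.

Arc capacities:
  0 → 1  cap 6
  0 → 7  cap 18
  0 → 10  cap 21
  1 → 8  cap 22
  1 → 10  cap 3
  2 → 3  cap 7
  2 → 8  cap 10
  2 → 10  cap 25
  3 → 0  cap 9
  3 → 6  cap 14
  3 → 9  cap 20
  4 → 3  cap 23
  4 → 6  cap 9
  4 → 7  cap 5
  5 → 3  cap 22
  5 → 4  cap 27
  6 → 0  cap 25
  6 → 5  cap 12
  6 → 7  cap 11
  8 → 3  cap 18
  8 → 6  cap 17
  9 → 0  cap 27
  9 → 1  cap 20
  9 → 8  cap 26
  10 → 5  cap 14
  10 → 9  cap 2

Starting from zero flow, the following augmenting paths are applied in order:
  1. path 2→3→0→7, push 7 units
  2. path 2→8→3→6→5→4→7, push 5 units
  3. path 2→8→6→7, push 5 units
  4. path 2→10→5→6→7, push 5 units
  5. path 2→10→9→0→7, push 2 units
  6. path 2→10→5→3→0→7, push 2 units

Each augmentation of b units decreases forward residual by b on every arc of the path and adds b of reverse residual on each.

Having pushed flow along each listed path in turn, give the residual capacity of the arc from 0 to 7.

after path 1 (2→3→0→7, push 7): res(0,7)=11
after path 2 (2→8→3→6→5→4→7, push 5): res(0,7)=11
after path 3 (2→8→6→7, push 5): res(0,7)=11
after path 4 (2→10→5→6→7, push 5): res(0,7)=11
after path 5 (2→10→9→0→7, push 2): res(0,7)=9
after path 6 (2→10→5→3→0→7, push 2): res(0,7)=7

Residual capacity of (0,7): 7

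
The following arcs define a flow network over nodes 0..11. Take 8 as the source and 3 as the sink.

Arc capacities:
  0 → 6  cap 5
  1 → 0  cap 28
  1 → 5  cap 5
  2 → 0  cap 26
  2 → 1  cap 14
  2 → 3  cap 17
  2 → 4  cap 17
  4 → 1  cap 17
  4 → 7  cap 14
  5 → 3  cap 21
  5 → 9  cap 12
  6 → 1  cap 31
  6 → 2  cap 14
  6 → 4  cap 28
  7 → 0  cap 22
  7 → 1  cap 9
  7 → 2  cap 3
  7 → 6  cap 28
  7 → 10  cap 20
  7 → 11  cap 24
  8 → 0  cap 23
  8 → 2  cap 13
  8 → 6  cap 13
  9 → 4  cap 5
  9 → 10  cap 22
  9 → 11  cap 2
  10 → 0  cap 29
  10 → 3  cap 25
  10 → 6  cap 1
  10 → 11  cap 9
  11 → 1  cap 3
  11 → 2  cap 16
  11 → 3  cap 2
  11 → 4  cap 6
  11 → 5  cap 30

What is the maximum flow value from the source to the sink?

augment #1: 8→2→3 bottleneck 13, total now 13
augment #2: 8→6→2→3 bottleneck 4, total now 17
augment #3: 8→6→1→5→3 bottleneck 5, total now 22
augment #4: 8→6→4→7→10→3 bottleneck 4, total now 26
augment #5: 8→0→6→4→7→10→3 bottleneck 5, total now 31

Maximum flow value: 31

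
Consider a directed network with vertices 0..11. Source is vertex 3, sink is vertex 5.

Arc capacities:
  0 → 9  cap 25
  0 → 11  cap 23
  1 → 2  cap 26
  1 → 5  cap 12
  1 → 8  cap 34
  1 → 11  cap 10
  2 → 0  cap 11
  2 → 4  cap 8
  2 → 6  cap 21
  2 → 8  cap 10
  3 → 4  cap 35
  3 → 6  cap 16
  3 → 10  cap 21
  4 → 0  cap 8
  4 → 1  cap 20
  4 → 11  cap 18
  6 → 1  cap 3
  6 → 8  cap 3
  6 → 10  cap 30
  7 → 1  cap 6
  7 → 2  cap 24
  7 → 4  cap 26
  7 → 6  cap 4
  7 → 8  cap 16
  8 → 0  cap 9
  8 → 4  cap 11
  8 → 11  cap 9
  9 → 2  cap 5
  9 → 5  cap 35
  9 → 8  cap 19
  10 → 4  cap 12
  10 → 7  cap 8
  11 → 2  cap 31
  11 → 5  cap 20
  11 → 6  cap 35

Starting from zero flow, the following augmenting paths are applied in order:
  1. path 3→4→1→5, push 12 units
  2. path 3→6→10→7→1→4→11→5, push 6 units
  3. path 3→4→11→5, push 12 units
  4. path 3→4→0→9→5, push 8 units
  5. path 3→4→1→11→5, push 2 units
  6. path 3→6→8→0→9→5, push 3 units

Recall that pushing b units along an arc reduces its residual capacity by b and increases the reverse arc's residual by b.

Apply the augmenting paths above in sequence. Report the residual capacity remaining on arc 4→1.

Residual capacity of (4,1): 12

after path 1 (3→4→1→5, push 12): res(4,1)=8
after path 2 (3→6→10→7→1→4→11→5, push 6): res(4,1)=14
after path 3 (3→4→11→5, push 12): res(4,1)=14
after path 4 (3→4→0→9→5, push 8): res(4,1)=14
after path 5 (3→4→1→11→5, push 2): res(4,1)=12
after path 6 (3→6→8→0→9→5, push 3): res(4,1)=12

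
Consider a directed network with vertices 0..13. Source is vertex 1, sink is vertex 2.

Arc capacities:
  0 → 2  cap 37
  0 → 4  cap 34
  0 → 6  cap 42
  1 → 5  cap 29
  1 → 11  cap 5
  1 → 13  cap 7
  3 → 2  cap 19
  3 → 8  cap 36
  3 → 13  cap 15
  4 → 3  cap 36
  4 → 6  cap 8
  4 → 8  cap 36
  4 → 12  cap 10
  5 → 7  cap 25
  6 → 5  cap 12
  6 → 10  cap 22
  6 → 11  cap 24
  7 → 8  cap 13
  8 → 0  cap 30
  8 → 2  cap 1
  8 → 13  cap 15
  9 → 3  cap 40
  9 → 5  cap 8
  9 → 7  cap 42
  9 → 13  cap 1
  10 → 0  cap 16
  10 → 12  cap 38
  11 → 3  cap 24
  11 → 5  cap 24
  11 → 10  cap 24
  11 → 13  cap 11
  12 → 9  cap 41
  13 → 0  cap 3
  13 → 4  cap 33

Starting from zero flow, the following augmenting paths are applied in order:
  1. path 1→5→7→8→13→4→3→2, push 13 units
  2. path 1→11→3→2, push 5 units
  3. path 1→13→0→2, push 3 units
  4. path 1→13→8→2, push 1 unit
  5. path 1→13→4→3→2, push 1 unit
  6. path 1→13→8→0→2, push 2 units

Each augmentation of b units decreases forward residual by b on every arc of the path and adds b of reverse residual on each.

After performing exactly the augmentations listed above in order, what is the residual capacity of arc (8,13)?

after path 1 (1→5→7→8→13→4→3→2, push 13): res(8,13)=2
after path 2 (1→11→3→2, push 5): res(8,13)=2
after path 3 (1→13→0→2, push 3): res(8,13)=2
after path 4 (1→13→8→2, push 1): res(8,13)=3
after path 5 (1→13→4→3→2, push 1): res(8,13)=3
after path 6 (1→13→8→0→2, push 2): res(8,13)=5

Residual capacity of (8,13): 5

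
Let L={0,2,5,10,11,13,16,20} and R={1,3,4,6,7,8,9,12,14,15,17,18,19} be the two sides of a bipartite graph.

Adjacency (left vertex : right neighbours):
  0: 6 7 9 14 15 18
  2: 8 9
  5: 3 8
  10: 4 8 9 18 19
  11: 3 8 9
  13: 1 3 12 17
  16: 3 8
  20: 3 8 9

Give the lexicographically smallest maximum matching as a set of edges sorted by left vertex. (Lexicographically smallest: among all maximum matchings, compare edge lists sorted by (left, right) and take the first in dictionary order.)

|M| = 6 (so the lex-smallest maximum matching has 6 edges)
process left vertices in ascending order; for each, take the smallest-labelled available neighbour that still permits 6 edges overall, or leave it unmatched if none does
lex-smallest matching: {0-6, 2-8, 5-3, 10-4, 11-9, 13-1}

Lex-smallest maximum matching: {(0,6), (2,8), (5,3), (10,4), (11,9), (13,1)}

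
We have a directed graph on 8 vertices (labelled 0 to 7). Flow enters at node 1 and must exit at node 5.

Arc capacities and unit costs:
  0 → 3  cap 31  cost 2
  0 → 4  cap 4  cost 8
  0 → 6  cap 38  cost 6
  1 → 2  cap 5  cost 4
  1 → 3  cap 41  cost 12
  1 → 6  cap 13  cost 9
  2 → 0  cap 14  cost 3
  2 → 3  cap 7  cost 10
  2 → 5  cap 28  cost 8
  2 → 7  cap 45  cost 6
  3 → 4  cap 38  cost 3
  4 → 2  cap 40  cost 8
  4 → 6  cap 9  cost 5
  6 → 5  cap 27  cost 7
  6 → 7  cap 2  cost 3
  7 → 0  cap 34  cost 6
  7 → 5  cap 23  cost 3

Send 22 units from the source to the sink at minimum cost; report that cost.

Minimum cost for 22 units: 374

shortest-cost path #1: 1→2→5 push 5 @ unit cost 12 (adds 60)
shortest-cost path #2: 1→6→7→5 push 2 @ unit cost 15 (adds 30)
shortest-cost path #3: 1→6→5 push 11 @ unit cost 16 (adds 176)
shortest-cost path #4: 1→3→4→6→5 push 4 @ unit cost 27 (adds 108)
total cost = 374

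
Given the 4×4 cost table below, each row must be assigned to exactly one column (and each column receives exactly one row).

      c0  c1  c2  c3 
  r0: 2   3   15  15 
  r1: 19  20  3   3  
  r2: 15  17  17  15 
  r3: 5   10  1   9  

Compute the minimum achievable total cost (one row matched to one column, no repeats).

optimal assignment: row0→col1 (cost 3), row1→col3 (cost 3), row2→col0 (cost 15), row3→col2 (cost 1)
total = 3 + 3 + 15 + 1 = 22

Minimum assignment cost: 22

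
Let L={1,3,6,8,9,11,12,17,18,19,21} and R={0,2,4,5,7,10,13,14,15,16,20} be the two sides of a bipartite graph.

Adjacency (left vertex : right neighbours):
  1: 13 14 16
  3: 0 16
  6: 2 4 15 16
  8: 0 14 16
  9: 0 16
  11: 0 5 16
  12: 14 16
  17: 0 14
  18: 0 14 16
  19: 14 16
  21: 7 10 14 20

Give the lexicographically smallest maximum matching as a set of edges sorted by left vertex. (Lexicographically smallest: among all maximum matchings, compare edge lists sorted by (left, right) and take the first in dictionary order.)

|M| = 7 (so the lex-smallest maximum matching has 7 edges)
process left vertices in ascending order; for each, take the smallest-labelled available neighbour that still permits 7 edges overall, or leave it unmatched if none does
lex-smallest matching: {1-13, 3-0, 6-2, 8-14, 9-16, 11-5, 21-7}

Lex-smallest maximum matching: {(1,13), (3,0), (6,2), (8,14), (9,16), (11,5), (21,7)}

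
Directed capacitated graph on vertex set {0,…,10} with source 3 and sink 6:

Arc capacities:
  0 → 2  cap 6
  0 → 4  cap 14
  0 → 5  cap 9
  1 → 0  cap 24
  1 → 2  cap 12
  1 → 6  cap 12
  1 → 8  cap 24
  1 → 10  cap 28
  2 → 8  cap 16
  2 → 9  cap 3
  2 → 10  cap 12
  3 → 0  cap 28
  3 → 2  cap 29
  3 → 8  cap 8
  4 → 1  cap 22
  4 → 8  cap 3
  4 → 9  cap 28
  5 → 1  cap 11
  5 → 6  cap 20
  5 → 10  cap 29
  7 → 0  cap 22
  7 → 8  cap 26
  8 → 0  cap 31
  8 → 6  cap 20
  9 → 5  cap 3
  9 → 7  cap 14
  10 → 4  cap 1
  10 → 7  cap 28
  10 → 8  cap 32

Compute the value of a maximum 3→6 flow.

Maximum flow value: 44

augment #1: 3→8→6 bottleneck 8, total now 8
augment #2: 3→0→5→6 bottleneck 9, total now 17
augment #3: 3→2→8→6 bottleneck 12, total now 29
augment #4: 3→0→4→1→6 bottleneck 12, total now 41
augment #5: 3→2→9→5→6 bottleneck 3, total now 44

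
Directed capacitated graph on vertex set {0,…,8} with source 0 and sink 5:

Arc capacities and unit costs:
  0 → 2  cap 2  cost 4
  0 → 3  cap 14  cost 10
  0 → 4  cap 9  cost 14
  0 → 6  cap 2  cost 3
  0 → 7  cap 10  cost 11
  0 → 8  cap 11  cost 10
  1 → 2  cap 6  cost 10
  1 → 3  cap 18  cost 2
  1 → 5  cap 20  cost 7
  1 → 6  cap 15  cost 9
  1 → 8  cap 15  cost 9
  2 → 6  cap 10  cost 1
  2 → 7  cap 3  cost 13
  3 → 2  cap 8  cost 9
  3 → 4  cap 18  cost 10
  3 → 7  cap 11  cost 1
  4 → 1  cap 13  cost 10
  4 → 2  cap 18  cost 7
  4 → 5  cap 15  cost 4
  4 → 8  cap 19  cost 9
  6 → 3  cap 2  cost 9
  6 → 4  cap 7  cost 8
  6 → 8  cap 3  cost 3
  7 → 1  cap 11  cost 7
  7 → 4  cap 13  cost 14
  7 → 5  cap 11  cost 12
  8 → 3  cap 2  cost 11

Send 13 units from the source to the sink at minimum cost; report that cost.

Minimum cost for 13 units: 226

shortest-cost path #1: 0→6→4→5 push 2 @ unit cost 15 (adds 30)
shortest-cost path #2: 0→2→6→4→5 push 2 @ unit cost 17 (adds 34)
shortest-cost path #3: 0→4→5 push 9 @ unit cost 18 (adds 162)
total cost = 226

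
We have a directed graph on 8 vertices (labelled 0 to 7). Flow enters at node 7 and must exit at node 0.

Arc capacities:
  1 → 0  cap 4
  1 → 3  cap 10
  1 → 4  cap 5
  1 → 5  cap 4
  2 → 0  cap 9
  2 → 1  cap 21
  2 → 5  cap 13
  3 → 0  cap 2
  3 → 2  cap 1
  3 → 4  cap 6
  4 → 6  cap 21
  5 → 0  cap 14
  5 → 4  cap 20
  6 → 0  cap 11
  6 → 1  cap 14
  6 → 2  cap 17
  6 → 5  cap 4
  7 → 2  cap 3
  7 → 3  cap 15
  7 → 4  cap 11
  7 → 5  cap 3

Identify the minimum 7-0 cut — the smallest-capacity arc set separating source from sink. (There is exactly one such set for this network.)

Min-cut arcs: {(3,0), (3,2), (3,4), (7,2), (7,4), (7,5)} (total capacity 26)

augment #1: 7→2→0 push 3
augment #2: 7→3→0 push 2
augment #3: 7→5→0 push 3
augment #4: 7→3→2→0 push 1
augment #5: 7→4→6→0 push 11
augment #6: 7→3→4→6→1→0 push 4
augment #7: 7→3→4→6→2→0 push 2
max flow = 26; residual-reachable set from 7 gives S-side
cut edges (S→T): {(3,0), (3,2), (3,4), (7,2), (7,4), (7,5)} total cap 26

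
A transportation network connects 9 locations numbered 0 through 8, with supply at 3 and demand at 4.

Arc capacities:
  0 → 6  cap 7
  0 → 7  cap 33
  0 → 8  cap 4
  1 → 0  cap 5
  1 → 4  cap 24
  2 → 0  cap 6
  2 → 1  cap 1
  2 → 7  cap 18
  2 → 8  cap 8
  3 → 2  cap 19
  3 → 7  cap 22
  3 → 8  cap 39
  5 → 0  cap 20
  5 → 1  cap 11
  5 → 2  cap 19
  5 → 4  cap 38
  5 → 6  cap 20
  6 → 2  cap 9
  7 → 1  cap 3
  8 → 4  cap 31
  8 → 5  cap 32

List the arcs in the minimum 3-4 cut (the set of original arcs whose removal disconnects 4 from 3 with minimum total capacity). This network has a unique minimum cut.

Min-cut arcs: {(0,8), (2,1), (2,8), (3,8), (7,1)} (total capacity 55)

augment #1: 3→8→4 push 31
augment #2: 3→2→1→4 push 1
augment #3: 3→7→1→4 push 3
augment #4: 3→8→5→4 push 8
augment #5: 3→2→8→5→4 push 8
augment #6: 3→2→0→8→5→4 push 4
max flow = 55; residual-reachable set from 3 gives S-side
cut edges (S→T): {(0,8), (2,1), (2,8), (3,8), (7,1)} total cap 55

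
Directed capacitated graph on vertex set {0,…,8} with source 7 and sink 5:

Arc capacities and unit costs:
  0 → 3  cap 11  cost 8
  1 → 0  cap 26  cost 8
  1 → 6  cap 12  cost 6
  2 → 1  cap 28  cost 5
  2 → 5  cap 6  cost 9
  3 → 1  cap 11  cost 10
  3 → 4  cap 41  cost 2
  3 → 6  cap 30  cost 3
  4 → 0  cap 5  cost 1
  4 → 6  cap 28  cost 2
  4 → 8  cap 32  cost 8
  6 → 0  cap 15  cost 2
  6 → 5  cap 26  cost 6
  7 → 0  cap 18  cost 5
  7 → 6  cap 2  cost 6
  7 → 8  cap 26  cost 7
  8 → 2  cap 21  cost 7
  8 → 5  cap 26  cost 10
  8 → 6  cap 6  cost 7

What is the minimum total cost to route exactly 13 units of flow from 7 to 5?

Minimum cost for 13 units: 211

shortest-cost path #1: 7→6→5 push 2 @ unit cost 12 (adds 24)
shortest-cost path #2: 7→8→5 push 11 @ unit cost 17 (adds 187)
total cost = 211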